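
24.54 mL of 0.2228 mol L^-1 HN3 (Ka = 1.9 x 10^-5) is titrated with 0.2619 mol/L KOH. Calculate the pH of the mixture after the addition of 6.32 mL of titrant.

4.36

Initial n(HN3) = 0.2228 x 0.02454 = 0.005468 mol.
n(KOH) added = 0.2619 x 0.006320 = 0.001655 mol, converting that many moles of HN3 to N3-.
Remaining n(HN3) = 0.003812 mol; n(N3-) = 0.001655 mol.
By Henderson-Hasselbalch, pH = pKa + log([A^-]/[HA]) = 4.72 + log(0.001655/0.003812) = 4.72 + (-0.36) = 4.36.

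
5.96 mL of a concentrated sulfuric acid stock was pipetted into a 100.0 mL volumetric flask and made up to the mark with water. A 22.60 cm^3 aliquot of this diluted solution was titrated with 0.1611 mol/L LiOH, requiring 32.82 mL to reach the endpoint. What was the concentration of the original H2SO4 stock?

1.96 M

n(LiOH) = 0.1611 x 0.03282 = 0.005287 mol.
n(H2SO4) in the aliquot = 0.005287 x 1/2 = 0.002644 mol.
[diluted H2SO4] = 0.002644 / 0.02260 = 0.1170 M.
Dilution factor = 100.0/5.960 = 16.78, so [stock] = 0.1170 x 16.78 = 1.96 M.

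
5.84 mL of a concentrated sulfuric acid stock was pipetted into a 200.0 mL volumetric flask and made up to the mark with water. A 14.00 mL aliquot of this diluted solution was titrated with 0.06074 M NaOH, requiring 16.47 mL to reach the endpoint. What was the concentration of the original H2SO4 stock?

1.22 M

n(NaOH) = 0.06074 x 0.01647 = 0.001000 mol.
n(H2SO4) in the aliquot = 0.001000 x 1/2 = 0.0005002 mol.
[diluted H2SO4] = 0.0005002 / 0.01400 = 0.03573 M.
Dilution factor = 200.0/5.840 = 34.25, so [stock] = 0.03573 x 34.25 = 1.22 M.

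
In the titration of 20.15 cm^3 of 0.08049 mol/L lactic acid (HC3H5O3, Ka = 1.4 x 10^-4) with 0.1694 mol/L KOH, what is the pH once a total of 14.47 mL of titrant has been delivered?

n(acid) = 0.08049 x 0.02015 = 0.001622 mol; n(KOH) added = 0.1694 x 0.01447 = 0.002451 mol.
Base is in excess by 0.002451 - 0.001622 = 0.0008293 mol in a total volume of 0.03462 L.
[OH^-] = 0.0008293/0.03462 = 0.02396 M, so pOH = 1.62 and pH = 14.00 - 1.62 = 12.38.

12.38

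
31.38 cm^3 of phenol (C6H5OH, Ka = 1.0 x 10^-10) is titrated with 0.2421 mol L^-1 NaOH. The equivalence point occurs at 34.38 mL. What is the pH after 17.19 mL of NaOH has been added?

17.19 mL is exactly half the equivalence volume (34.38/2), i.e. the half-equivalence point.
There, n(HA) = n(A^-), so pH = pKa = -log(1.0 x 10^-10) = 10.00.

10.00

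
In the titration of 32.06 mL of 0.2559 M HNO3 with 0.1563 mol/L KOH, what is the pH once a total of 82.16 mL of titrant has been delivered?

12.61

n(acid) = 0.2559 x 0.03206 = 0.008204 mol; n(KOH) added = 0.1563 x 0.08216 = 0.01284 mol.
Base is in excess by 0.01284 - 0.008204 = 0.004637 mol in a total volume of 0.1142 L.
[OH^-] = 0.004637/0.1142 = 0.04060 M, so pOH = 1.39 and pH = 14.00 - 1.39 = 12.61.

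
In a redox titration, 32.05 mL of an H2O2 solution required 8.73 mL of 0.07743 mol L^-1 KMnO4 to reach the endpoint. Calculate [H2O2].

0.0527 M

n(KMnO4) = 0.07743 x 0.008730 = 0.0006760 mol.
From the balanced equation, 2 mol KMnO4 reacts with 5 mol H2O2, so n(H2O2) = 0.0006760 x 5/2 = 0.001690 mol.
[H2O2] = 0.001690 / 0.03205 L = 0.0527 M.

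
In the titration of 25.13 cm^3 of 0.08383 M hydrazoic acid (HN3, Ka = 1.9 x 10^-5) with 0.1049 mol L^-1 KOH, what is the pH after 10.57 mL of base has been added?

4.77

Initial n(HN3) = 0.08383 x 0.02513 = 0.002107 mol.
n(KOH) added = 0.1049 x 0.01057 = 0.001109 mol, converting that many moles of HN3 to N3-.
Remaining n(HN3) = 0.0009979 mol; n(N3-) = 0.001109 mol.
By Henderson-Hasselbalch, pH = pKa + log([A^-]/[HA]) = 4.72 + log(0.001109/0.0009979) = 4.72 + (+0.05) = 4.77.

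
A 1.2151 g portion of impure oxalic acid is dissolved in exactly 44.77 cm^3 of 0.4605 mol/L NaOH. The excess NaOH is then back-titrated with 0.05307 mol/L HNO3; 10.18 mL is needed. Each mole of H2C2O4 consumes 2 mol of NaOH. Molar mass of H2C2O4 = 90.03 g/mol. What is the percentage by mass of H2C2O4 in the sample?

Total n(NaOH) added = 0.4605 x 0.04477 = 0.02062 mol.
n(HNO3) used = 0.05307 x 0.01018 = 0.0005403 mol, which equals the excess n(NaOH).
So n(NaOH) consumed by the sample = 0.02062 - 0.0005403 = 0.02008 mol.
n(H2C2O4) = 0.02008 / 2 = 0.01004 mol.
mass H2C2O4 = 0.01004 x 90.03 = 0.9037 g, so %H2C2O4 = 0.9037/1.2151 x 100 = 74.4%.

74.4%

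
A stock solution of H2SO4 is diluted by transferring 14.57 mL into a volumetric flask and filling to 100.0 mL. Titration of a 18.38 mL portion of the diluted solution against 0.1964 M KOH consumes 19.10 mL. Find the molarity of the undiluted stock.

0.700 M

n(KOH) = 0.1964 x 0.01910 = 0.003751 mol.
n(H2SO4) in the aliquot = 0.003751 x 1/2 = 0.001876 mol.
[diluted H2SO4] = 0.001876 / 0.01838 = 0.1020 M.
Dilution factor = 100.0/14.57 = 6.863, so [stock] = 0.1020 x 6.863 = 0.700 M.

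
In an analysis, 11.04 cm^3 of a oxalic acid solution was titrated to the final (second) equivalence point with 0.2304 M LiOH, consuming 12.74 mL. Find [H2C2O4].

0.133 M

n(LiOH) = 0.2304 x 0.01274 = 0.002935 mol.
At the final (second) equivalence point, 2 mol OH^- react per mol H2C2O4, so n(H2C2O4) = 0.002935 / 2 = 0.001468 mol.
[H2C2O4] = 0.001468 / 0.01104 L = 0.133 M.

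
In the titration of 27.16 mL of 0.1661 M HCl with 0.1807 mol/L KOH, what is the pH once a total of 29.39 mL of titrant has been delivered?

12.15

n(acid) = 0.1661 x 0.02716 = 0.004511 mol; n(KOH) added = 0.1807 x 0.02939 = 0.005311 mol.
Base is in excess by 0.005311 - 0.004511 = 0.0007995 mol in a total volume of 0.05655 L.
[OH^-] = 0.0007995/0.05655 = 0.01414 M, so pOH = 1.85 and pH = 14.00 - 1.85 = 12.15.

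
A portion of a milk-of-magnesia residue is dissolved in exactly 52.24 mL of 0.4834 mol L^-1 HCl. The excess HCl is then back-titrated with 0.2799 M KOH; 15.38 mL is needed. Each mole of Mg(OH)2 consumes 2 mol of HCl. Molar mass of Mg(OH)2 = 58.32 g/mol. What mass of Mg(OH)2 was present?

Total n(HCl) added = 0.4834 x 0.05224 = 0.02525 mol.
n(KOH) used = 0.2799 x 0.01538 = 0.004305 mol, which equals the excess n(HCl).
So n(HCl) consumed by the sample = 0.02525 - 0.004305 = 0.02095 mol.
n(Mg(OH)2) = 0.02095 / 2 = 0.01047 mol.
mass = 0.01047 mol x 58.32 g/mol = 0.611 g.

0.611 g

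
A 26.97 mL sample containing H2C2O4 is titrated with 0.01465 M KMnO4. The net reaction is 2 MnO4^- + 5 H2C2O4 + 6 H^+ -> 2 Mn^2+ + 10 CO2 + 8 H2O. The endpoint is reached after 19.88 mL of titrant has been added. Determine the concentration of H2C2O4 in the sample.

0.0270 M

n(KMnO4) = 0.01465 x 0.01988 = 0.0002912 mol.
From the balanced equation, 2 mol KMnO4 reacts with 5 mol H2C2O4, so n(H2C2O4) = 0.0002912 x 5/2 = 0.0007281 mol.
[H2C2O4] = 0.0007281 / 0.02697 L = 0.0270 M.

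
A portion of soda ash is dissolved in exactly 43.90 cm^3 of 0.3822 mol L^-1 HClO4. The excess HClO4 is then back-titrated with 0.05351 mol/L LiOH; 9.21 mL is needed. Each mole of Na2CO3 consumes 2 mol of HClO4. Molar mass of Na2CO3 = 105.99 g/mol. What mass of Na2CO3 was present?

0.863 g

Total n(HClO4) added = 0.3822 x 0.04390 = 0.01678 mol.
n(LiOH) used = 0.05351 x 0.009210 = 0.0004928 mol, which equals the excess n(HClO4).
So n(HClO4) consumed by the sample = 0.01678 - 0.0004928 = 0.01629 mol.
n(Na2CO3) = 0.01629 / 2 = 0.008143 mol.
mass = 0.008143 mol x 105.99 g/mol = 0.863 g.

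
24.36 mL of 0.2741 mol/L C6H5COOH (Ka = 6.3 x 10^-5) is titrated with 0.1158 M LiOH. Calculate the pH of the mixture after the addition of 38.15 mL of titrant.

Initial n(C6H5COOH) = 0.2741 x 0.02436 = 0.006677 mol.
n(LiOH) added = 0.1158 x 0.03815 = 0.004418 mol, converting that many moles of C6H5COOH to C6H5COO-.
Remaining n(C6H5COOH) = 0.002259 mol; n(C6H5COO-) = 0.004418 mol.
By Henderson-Hasselbalch, pH = pKa + log([A^-]/[HA]) = 4.20 + log(0.004418/0.002259) = 4.20 + (+0.29) = 4.49.

4.49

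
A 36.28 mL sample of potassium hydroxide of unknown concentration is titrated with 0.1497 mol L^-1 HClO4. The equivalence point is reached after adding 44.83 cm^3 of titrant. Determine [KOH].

n(HClO4) delivered = 0.1497 x 0.04483 = 0.006711 mol.
For a 1:1 reaction, n(KOH) = 0.006711 mol.
[KOH] = 0.006711 mol / 0.03628 L = 0.185 M.

0.185 M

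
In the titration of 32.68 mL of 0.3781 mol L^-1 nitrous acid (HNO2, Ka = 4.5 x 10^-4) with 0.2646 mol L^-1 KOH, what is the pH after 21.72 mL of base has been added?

3.29

Initial n(HNO2) = 0.3781 x 0.03268 = 0.01236 mol.
n(KOH) added = 0.2646 x 0.02172 = 0.005747 mol, converting that many moles of HNO2 to NO2-.
Remaining n(HNO2) = 0.006609 mol; n(NO2-) = 0.005747 mol.
By Henderson-Hasselbalch, pH = pKa + log([A^-]/[HA]) = 3.35 + log(0.005747/0.006609) = 3.35 + (-0.06) = 3.29.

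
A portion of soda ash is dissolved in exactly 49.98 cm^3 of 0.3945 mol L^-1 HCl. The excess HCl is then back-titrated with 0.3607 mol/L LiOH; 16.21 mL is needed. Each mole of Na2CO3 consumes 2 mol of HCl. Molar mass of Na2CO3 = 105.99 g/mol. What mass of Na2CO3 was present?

Total n(HCl) added = 0.3945 x 0.04998 = 0.01972 mol.
n(LiOH) used = 0.3607 x 0.01621 = 0.005847 mol, which equals the excess n(HCl).
So n(HCl) consumed by the sample = 0.01972 - 0.005847 = 0.01387 mol.
n(Na2CO3) = 0.01387 / 2 = 0.006935 mol.
mass = 0.006935 mol x 105.99 g/mol = 0.735 g.

0.735 g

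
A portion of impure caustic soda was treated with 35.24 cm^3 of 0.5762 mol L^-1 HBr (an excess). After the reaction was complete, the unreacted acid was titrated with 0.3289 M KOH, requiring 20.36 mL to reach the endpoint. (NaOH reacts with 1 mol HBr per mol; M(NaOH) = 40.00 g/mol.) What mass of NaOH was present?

0.544 g

Total n(HBr) added = 0.5762 x 0.03524 = 0.02031 mol.
n(KOH) used = 0.3289 x 0.02036 = 0.006696 mol, which equals the excess n(HBr).
So n(HBr) consumed by the sample = 0.02031 - 0.006696 = 0.01361 mol.
n(NaOH) = 0.01361 / 1 = 0.01361 mol.
mass = 0.01361 mol x 40.00 g/mol = 0.544 g.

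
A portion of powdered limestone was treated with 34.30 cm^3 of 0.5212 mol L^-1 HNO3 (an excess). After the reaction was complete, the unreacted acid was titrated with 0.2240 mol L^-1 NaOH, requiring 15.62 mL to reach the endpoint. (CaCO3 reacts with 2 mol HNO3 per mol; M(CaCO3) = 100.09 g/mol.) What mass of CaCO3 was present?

0.720 g

Total n(HNO3) added = 0.5212 x 0.03430 = 0.01788 mol.
n(NaOH) used = 0.2240 x 0.01562 = 0.003499 mol, which equals the excess n(HNO3).
So n(HNO3) consumed by the sample = 0.01788 - 0.003499 = 0.01438 mol.
n(CaCO3) = 0.01438 / 2 = 0.007189 mol.
mass = 0.007189 mol x 100.09 g/mol = 0.720 g.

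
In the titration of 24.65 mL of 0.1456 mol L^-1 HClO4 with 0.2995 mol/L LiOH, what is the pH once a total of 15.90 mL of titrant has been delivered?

n(acid) = 0.1456 x 0.02465 = 0.003589 mol; n(LiOH) added = 0.2995 x 0.01590 = 0.004762 mol.
Base is in excess by 0.004762 - 0.003589 = 0.001173 mol in a total volume of 0.04055 L.
[OH^-] = 0.001173/0.04055 = 0.02893 M, so pOH = 1.54 and pH = 14.00 - 1.54 = 12.46.

12.46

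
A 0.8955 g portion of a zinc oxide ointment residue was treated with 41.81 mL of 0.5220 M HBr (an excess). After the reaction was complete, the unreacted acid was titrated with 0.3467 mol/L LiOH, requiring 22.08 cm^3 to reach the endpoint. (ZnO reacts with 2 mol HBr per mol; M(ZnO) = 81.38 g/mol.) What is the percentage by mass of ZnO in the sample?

64.4%

Total n(HBr) added = 0.5220 x 0.04181 = 0.02182 mol.
n(LiOH) used = 0.3467 x 0.02208 = 0.007655 mol, which equals the excess n(HBr).
So n(HBr) consumed by the sample = 0.02182 - 0.007655 = 0.01417 mol.
n(ZnO) = 0.01417 / 2 = 0.007085 mol.
mass ZnO = 0.007085 x 81.38 = 0.5766 g, so %ZnO = 0.5766/0.8955 x 100 = 64.4%.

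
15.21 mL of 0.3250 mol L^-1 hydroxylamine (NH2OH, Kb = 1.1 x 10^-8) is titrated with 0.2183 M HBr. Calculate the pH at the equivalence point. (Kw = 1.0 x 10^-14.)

n(NH2OH) = 0.3250 x 0.01521 = 0.004943 mol; V(HBr) at equivalence = 0.004943/0.2183 = 0.02264 L.
At equivalence the base is fully converted to NH3OH+; total volume = 0.03785 L, so [NH3OH+] = 0.004943/0.03785 = 0.1306 M.
Ka(NH3OH+) = Kw/Kb = 1.0e-14 / 1.1 x 10^-8 = 9.09e-7.
[H^+] = sqrt(Ka x [NH3OH+]) = sqrt(9.09e-7 x 0.1306) = 0.000345 M.
pH = -log(0.000345) = 3.46.

3.46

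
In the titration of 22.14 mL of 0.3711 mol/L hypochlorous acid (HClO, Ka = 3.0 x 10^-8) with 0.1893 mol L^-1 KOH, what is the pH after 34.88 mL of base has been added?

Initial n(HClO) = 0.3711 x 0.02214 = 0.008216 mol.
n(KOH) added = 0.1893 x 0.03488 = 0.006603 mol, converting that many moles of HClO to ClO-.
Remaining n(HClO) = 0.001613 mol; n(ClO-) = 0.006603 mol.
By Henderson-Hasselbalch, pH = pKa + log([A^-]/[HA]) = 7.52 + log(0.006603/0.001613) = 7.52 + (+0.61) = 8.13.

8.13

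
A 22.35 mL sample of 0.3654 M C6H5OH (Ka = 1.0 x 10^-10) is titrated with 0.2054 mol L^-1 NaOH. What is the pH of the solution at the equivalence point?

11.56

n(C6H5OH) = 0.3654 x 0.02235 = 0.008167 mol; V(NaOH) at equivalence = 0.008167/0.2054 = 0.03976 L.
At equivalence all the acid is converted to C6H5O-; total volume = 0.02235 + 0.03976 = 0.06211 L, so [C6H5O-] = 0.008167/0.06211 = 0.1315 M.
Kb = Kw/Ka = 1.0e-14 / 1.0 x 10^-10 = 0.000100.
[OH^-] = sqrt(Kb x [C6H5O-]) = sqrt(0.000100 x 0.1315) = 0.00363 M.
pOH = 2.44, so pH = 14.00 - 2.44 = 11.56.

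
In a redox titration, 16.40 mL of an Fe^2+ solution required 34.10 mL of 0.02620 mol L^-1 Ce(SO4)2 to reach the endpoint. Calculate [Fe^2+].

0.0545 M

n(Ce(SO4)2) = 0.02620 x 0.03410 = 0.0008934 mol.
From the balanced equation, 1 mol Ce(SO4)2 reacts with 1 mol Fe^2+, so n(Fe^2+) = 0.0008934 x 1/1 = 0.0008934 mol.
[Fe^2+] = 0.0008934 / 0.01640 L = 0.0545 M.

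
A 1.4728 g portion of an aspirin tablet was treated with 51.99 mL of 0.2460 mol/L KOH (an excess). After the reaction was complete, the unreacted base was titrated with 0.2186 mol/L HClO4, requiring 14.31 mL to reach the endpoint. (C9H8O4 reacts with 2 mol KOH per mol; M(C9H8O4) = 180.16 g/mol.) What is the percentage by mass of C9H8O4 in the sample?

59.1%

Total n(KOH) added = 0.2460 x 0.05199 = 0.01279 mol.
n(HClO4) used = 0.2186 x 0.01431 = 0.003128 mol, which equals the excess n(KOH).
So n(KOH) consumed by the sample = 0.01279 - 0.003128 = 0.009661 mol.
n(C9H8O4) = 0.009661 / 2 = 0.004831 mol.
mass C9H8O4 = 0.004831 x 180.16 = 0.8703 g, so %C9H8O4 = 0.8703/1.4728 x 100 = 59.1%.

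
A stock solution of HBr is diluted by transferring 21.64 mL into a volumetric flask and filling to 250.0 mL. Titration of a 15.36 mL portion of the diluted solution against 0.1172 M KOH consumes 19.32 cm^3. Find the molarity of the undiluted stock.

n(KOH) = 0.1172 x 0.01932 = 0.002264 mol.
n(HBr) in the aliquot = 0.002264 mol.
[diluted HBr] = 0.002264 / 0.01536 = 0.1474 M.
Dilution factor = 250.0/21.64 = 11.55, so [stock] = 0.1474 x 11.55 = 1.70 M.

1.70 M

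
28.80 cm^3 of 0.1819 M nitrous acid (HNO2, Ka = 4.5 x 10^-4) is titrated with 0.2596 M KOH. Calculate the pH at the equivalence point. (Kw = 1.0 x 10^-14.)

n(HNO2) = 0.1819 x 0.02880 = 0.005239 mol; V(KOH) at equivalence = 0.005239/0.2596 = 0.02018 L.
At equivalence all the acid is converted to NO2-; total volume = 0.02880 + 0.02018 = 0.04898 L, so [NO2-] = 0.005239/0.04898 = 0.1070 M.
Kb = Kw/Ka = 1.0e-14 / 4.5 x 10^-4 = 2.22e-11.
[OH^-] = sqrt(Kb x [NO2-]) = sqrt(2.22e-11 x 0.1070) = 1.54e-6 M.
pOH = 5.81, so pH = 14.00 - 5.81 = 8.19.

8.19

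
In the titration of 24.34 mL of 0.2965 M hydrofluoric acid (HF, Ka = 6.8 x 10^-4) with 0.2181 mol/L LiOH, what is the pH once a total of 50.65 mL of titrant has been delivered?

12.71

n(acid) = 0.2965 x 0.02434 = 0.007217 mol; n(LiOH) added = 0.2181 x 0.05065 = 0.01105 mol.
Base is in excess by 0.01105 - 0.007217 = 0.003830 mol in a total volume of 0.07499 L.
[OH^-] = 0.003830/0.07499 = 0.05107 M, so pOH = 1.29 and pH = 14.00 - 1.29 = 12.71.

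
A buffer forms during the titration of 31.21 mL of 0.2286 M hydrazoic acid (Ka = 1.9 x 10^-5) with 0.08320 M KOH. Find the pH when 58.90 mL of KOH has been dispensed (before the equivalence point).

5.06

Initial n(HN3) = 0.2286 x 0.03121 = 0.007135 mol.
n(KOH) added = 0.08320 x 0.05890 = 0.004900 mol, converting that many moles of HN3 to N3-.
Remaining n(HN3) = 0.002234 mol; n(N3-) = 0.004900 mol.
By Henderson-Hasselbalch, pH = pKa + log([A^-]/[HA]) = 4.72 + log(0.004900/0.002234) = 4.72 + (+0.34) = 5.06.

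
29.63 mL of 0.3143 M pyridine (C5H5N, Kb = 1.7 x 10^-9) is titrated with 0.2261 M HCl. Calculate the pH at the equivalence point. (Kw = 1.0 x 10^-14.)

3.06

n(C5H5N) = 0.3143 x 0.02963 = 0.009313 mol; V(HCl) at equivalence = 0.009313/0.2261 = 0.04119 L.
At equivalence the base is fully converted to C5H5NH+; total volume = 0.07082 L, so [C5H5NH+] = 0.009313/0.07082 = 0.1315 M.
Ka(C5H5NH+) = Kw/Kb = 1.0e-14 / 1.7 x 10^-9 = 5.88e-6.
[H^+] = sqrt(Ka x [C5H5NH+]) = sqrt(5.88e-6 x 0.1315) = 0.000880 M.
pH = -log(0.000880) = 3.06.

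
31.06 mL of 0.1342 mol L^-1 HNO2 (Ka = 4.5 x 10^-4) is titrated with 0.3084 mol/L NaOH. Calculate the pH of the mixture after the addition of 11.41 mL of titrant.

4.08

Initial n(HNO2) = 0.1342 x 0.03106 = 0.004168 mol.
n(NaOH) added = 0.3084 x 0.01141 = 0.003519 mol, converting that many moles of HNO2 to NO2-.
Remaining n(HNO2) = 0.0006494 mol; n(NO2-) = 0.003519 mol.
By Henderson-Hasselbalch, pH = pKa + log([A^-]/[HA]) = 3.35 + log(0.003519/0.0006494) = 3.35 + (+0.73) = 4.08.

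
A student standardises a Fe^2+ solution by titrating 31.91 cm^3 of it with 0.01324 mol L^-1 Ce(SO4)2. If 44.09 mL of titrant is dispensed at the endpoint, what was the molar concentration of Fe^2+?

0.0183 M

n(Ce(SO4)2) = 0.01324 x 0.04409 = 0.0005838 mol.
From the balanced equation, 1 mol Ce(SO4)2 reacts with 1 mol Fe^2+, so n(Fe^2+) = 0.0005838 x 1/1 = 0.0005838 mol.
[Fe^2+] = 0.0005838 / 0.03191 L = 0.0183 M.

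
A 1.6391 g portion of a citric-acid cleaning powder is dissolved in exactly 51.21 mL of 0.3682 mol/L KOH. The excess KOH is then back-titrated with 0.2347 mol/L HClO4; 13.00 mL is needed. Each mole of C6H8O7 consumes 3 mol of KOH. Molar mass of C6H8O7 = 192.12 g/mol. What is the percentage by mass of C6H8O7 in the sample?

61.7%

Total n(KOH) added = 0.3682 x 0.05121 = 0.01886 mol.
n(HClO4) used = 0.2347 x 0.01300 = 0.003051 mol, which equals the excess n(KOH).
So n(KOH) consumed by the sample = 0.01886 - 0.003051 = 0.01580 mol.
n(C6H8O7) = 0.01580 / 3 = 0.005268 mol.
mass C6H8O7 = 0.005268 x 192.12 = 1.012 g, so %C6H8O7 = 1.012/1.6391 x 100 = 61.7%.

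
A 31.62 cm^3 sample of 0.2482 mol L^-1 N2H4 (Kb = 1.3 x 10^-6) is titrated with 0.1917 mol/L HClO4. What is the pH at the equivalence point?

4.54

n(N2H4) = 0.2482 x 0.03162 = 0.007848 mol; V(HClO4) at equivalence = 0.007848/0.1917 = 0.04094 L.
At equivalence the base is fully converted to N2H5+; total volume = 0.07256 L, so [N2H5+] = 0.007848/0.07256 = 0.1082 M.
Ka(N2H5+) = Kw/Kb = 1.0e-14 / 1.3 x 10^-6 = 7.69e-9.
[H^+] = sqrt(Ka x [N2H5+]) = sqrt(7.69e-9 x 0.1082) = 2.88e-5 M.
pH = -log(2.88e-5) = 4.54.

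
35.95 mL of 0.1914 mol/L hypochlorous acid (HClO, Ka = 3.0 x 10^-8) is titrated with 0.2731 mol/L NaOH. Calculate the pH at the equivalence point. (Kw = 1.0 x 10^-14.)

n(HClO) = 0.1914 x 0.03595 = 0.006881 mol; V(NaOH) at equivalence = 0.006881/0.2731 = 0.02520 L.
At equivalence all the acid is converted to ClO-; total volume = 0.03595 + 0.02520 = 0.06115 L, so [ClO-] = 0.006881/0.06115 = 0.1125 M.
Kb = Kw/Ka = 1.0e-14 / 3.0 x 10^-8 = 3.33e-7.
[OH^-] = sqrt(Kb x [ClO-]) = sqrt(3.33e-7 x 0.1125) = 0.000194 M.
pOH = 3.71, so pH = 14.00 - 3.71 = 10.29.

10.29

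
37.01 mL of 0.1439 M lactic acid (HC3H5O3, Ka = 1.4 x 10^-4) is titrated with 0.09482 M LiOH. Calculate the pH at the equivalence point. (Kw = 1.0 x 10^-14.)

n(HC3H5O3) = 0.1439 x 0.03701 = 0.005326 mol; V(LiOH) at equivalence = 0.005326/0.09482 = 0.05617 L.
At equivalence all the acid is converted to C3H5O3-; total volume = 0.03701 + 0.05617 = 0.09318 L, so [C3H5O3-] = 0.005326/0.09318 = 0.05716 M.
Kb = Kw/Ka = 1.0e-14 / 1.4 x 10^-4 = 7.14e-11.
[OH^-] = sqrt(Kb x [C3H5O3-]) = sqrt(7.14e-11 x 0.05716) = 2.02e-6 M.
pOH = 5.69, so pH = 14.00 - 5.69 = 8.31.

8.31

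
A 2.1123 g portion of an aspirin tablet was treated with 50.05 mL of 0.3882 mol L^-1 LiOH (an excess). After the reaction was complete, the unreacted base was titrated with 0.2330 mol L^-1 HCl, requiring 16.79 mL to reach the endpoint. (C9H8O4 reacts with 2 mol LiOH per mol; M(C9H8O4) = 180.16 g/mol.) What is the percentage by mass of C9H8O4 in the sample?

66.2%

Total n(LiOH) added = 0.3882 x 0.05005 = 0.01943 mol.
n(HCl) used = 0.2330 x 0.01679 = 0.003912 mol, which equals the excess n(LiOH).
So n(LiOH) consumed by the sample = 0.01943 - 0.003912 = 0.01552 mol.
n(C9H8O4) = 0.01552 / 2 = 0.007759 mol.
mass C9H8O4 = 0.007759 x 180.16 = 1.398 g, so %C9H8O4 = 1.398/2.1123 x 100 = 66.2%.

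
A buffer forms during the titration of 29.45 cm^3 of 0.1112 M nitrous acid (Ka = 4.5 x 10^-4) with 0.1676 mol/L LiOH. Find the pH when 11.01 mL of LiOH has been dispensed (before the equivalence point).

Initial n(HNO2) = 0.1112 x 0.02945 = 0.003275 mol.
n(LiOH) added = 0.1676 x 0.01101 = 0.001845 mol, converting that many moles of HNO2 to NO2-.
Remaining n(HNO2) = 0.001430 mol; n(NO2-) = 0.001845 mol.
By Henderson-Hasselbalch, pH = pKa + log([A^-]/[HA]) = 3.35 + log(0.001845/0.001430) = 3.35 + (+0.11) = 3.46.

3.46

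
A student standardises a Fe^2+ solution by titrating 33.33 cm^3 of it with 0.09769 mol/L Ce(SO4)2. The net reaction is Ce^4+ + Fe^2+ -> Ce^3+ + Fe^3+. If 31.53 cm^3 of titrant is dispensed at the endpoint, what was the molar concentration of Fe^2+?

n(Ce(SO4)2) = 0.09769 x 0.03153 = 0.003080 mol.
From the balanced equation, 1 mol Ce(SO4)2 reacts with 1 mol Fe^2+, so n(Fe^2+) = 0.003080 x 1/1 = 0.003080 mol.
[Fe^2+] = 0.003080 / 0.03333 L = 0.0924 M.

0.0924 M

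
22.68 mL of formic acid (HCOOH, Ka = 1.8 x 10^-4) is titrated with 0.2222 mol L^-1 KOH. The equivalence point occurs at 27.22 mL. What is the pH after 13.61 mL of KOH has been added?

3.74

13.61 mL is exactly half the equivalence volume (27.22/2), i.e. the half-equivalence point.
There, n(HA) = n(A^-), so pH = pKa = -log(1.8 x 10^-4) = 3.74.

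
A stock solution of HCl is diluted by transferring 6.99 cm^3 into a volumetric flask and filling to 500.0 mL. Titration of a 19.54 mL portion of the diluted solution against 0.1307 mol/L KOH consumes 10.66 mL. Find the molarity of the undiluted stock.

n(KOH) = 0.1307 x 0.01066 = 0.001393 mol.
n(HCl) in the aliquot = 0.001393 mol.
[diluted HCl] = 0.001393 / 0.01954 = 0.07130 M.
Dilution factor = 500.0/6.990 = 71.53, so [stock] = 0.07130 x 71.53 = 5.10 M.

5.10 M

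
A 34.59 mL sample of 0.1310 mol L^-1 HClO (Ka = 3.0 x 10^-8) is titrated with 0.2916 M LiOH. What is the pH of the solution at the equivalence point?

10.24

n(HClO) = 0.1310 x 0.03459 = 0.004531 mol; V(LiOH) at equivalence = 0.004531/0.2916 = 0.01554 L.
At equivalence all the acid is converted to ClO-; total volume = 0.03459 + 0.01554 = 0.05013 L, so [ClO-] = 0.004531/0.05013 = 0.09039 M.
Kb = Kw/Ka = 1.0e-14 / 3.0 x 10^-8 = 3.33e-7.
[OH^-] = sqrt(Kb x [ClO-]) = sqrt(3.33e-7 x 0.09039) = 0.000174 M.
pOH = 3.76, so pH = 14.00 - 3.76 = 10.24.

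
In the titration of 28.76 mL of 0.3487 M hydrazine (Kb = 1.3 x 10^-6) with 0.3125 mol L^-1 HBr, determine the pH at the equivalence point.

4.45

n(N2H4) = 0.3487 x 0.02876 = 0.01003 mol; V(HBr) at equivalence = 0.01003/0.3125 = 0.03209 L.
At equivalence the base is fully converted to N2H5+; total volume = 0.06085 L, so [N2H5+] = 0.01003/0.06085 = 0.1648 M.
Ka(N2H5+) = Kw/Kb = 1.0e-14 / 1.3 x 10^-6 = 7.69e-9.
[H^+] = sqrt(Ka x [N2H5+]) = sqrt(7.69e-9 x 0.1648) = 3.56e-5 M.
pH = -log(3.56e-5) = 4.45.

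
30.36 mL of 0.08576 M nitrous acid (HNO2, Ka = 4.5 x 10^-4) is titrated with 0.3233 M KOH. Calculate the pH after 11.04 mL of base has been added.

n(acid) = 0.08576 x 0.03036 = 0.002604 mol; n(KOH) added = 0.3233 x 0.01104 = 0.003569 mol.
Base is in excess by 0.003569 - 0.002604 = 0.0009656 mol in a total volume of 0.04140 L.
[OH^-] = 0.0009656/0.04140 = 0.02332 M, so pOH = 1.63 and pH = 14.00 - 1.63 = 12.37.

12.37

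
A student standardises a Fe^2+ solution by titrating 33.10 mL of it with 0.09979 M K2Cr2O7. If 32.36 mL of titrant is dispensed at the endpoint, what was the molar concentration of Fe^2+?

0.585 M

n(K2Cr2O7) = 0.09979 x 0.03236 = 0.003229 mol.
From the balanced equation, 1 mol K2Cr2O7 reacts with 6 mol Fe^2+, so n(Fe^2+) = 0.003229 x 6/1 = 0.01938 mol.
[Fe^2+] = 0.01938 / 0.03310 L = 0.585 M.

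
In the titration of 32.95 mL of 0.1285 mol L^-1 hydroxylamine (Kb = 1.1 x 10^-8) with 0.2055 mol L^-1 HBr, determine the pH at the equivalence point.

n(NH2OH) = 0.1285 x 0.03295 = 0.004234 mol; V(HBr) at equivalence = 0.004234/0.2055 = 0.02060 L.
At equivalence the base is fully converted to NH3OH+; total volume = 0.05355 L, so [NH3OH+] = 0.004234/0.05355 = 0.07906 M.
Ka(NH3OH+) = Kw/Kb = 1.0e-14 / 1.1 x 10^-8 = 9.09e-7.
[H^+] = sqrt(Ka x [NH3OH+]) = sqrt(9.09e-7 x 0.07906) = 0.000268 M.
pH = -log(0.000268) = 3.57.

3.57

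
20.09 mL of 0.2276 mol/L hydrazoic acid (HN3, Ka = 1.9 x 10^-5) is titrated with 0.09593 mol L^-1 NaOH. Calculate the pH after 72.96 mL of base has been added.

n(acid) = 0.2276 x 0.02009 = 0.004572 mol; n(NaOH) added = 0.09593 x 0.07296 = 0.006999 mol.
Base is in excess by 0.006999 - 0.004572 = 0.002427 mol in a total volume of 0.09305 L.
[OH^-] = 0.002427/0.09305 = 0.02608 M, so pOH = 1.58 and pH = 14.00 - 1.58 = 12.42.

12.42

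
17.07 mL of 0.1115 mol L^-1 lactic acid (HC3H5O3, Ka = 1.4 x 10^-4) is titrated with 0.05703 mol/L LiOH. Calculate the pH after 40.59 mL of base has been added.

n(acid) = 0.1115 x 0.01707 = 0.001903 mol; n(LiOH) added = 0.05703 x 0.04059 = 0.002315 mol.
Base is in excess by 0.002315 - 0.001903 = 0.0004115 mol in a total volume of 0.05766 L.
[OH^-] = 0.0004115/0.05766 = 0.007137 M, so pOH = 2.15 and pH = 14.00 - 2.15 = 11.85.

11.85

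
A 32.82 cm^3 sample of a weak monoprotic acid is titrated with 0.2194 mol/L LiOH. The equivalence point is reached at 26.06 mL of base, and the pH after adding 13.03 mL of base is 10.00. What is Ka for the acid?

1.0 x 10^-10

13.03 mL is half of the equivalence volume, so this is the half-equivalence point where [HA] = [A^-].
At half-equivalence pH = pKa, so pKa = 10.00.
Ka = 10^(-10.00) = 1.0 x 10^-10.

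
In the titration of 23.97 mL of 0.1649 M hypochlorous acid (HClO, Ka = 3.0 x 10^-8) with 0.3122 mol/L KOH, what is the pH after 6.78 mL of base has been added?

7.58

Initial n(HClO) = 0.1649 x 0.02397 = 0.003953 mol.
n(KOH) added = 0.3122 x 0.006780 = 0.002117 mol, converting that many moles of HClO to ClO-.
Remaining n(HClO) = 0.001836 mol; n(ClO-) = 0.002117 mol.
By Henderson-Hasselbalch, pH = pKa + log([A^-]/[HA]) = 7.52 + log(0.002117/0.001836) = 7.52 + (+0.06) = 7.58.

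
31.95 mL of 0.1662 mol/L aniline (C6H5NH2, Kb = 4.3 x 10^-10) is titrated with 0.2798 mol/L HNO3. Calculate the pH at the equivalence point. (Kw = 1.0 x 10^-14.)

n(C6H5NH2) = 0.1662 x 0.03195 = 0.005310 mol; V(HNO3) at equivalence = 0.005310/0.2798 = 0.01898 L.
At equivalence the base is fully converted to C6H5NH3+; total volume = 0.05093 L, so [C6H5NH3+] = 0.005310/0.05093 = 0.1043 M.
Ka(C6H5NH3+) = Kw/Kb = 1.0e-14 / 4.3 x 10^-10 = 2.33e-5.
[H^+] = sqrt(Ka x [C6H5NH3+]) = sqrt(2.33e-5 x 0.1043) = 0.00156 M.
pH = -log(0.00156) = 2.81.

2.81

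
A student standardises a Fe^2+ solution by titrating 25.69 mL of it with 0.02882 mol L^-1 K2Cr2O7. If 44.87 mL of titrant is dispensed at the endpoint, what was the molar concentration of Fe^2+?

n(K2Cr2O7) = 0.02882 x 0.04487 = 0.001293 mol.
From the balanced equation, 1 mol K2Cr2O7 reacts with 6 mol Fe^2+, so n(Fe^2+) = 0.001293 x 6/1 = 0.007759 mol.
[Fe^2+] = 0.007759 / 0.02569 L = 0.302 M.

0.302 M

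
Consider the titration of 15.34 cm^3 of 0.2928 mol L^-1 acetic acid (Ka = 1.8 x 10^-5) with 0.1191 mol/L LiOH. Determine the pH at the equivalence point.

8.84

n(CH3COOH) = 0.2928 x 0.01534 = 0.004492 mol; V(LiOH) at equivalence = 0.004492/0.1191 = 0.03771 L.
At equivalence all the acid is converted to CH3COO-; total volume = 0.01534 + 0.03771 = 0.05305 L, so [CH3COO-] = 0.004492/0.05305 = 0.08466 M.
Kb = Kw/Ka = 1.0e-14 / 1.8 x 10^-5 = 5.56e-10.
[OH^-] = sqrt(Kb x [CH3COO-]) = sqrt(5.56e-10 x 0.08466) = 6.86e-6 M.
pOH = 5.16, so pH = 14.00 - 5.16 = 8.84.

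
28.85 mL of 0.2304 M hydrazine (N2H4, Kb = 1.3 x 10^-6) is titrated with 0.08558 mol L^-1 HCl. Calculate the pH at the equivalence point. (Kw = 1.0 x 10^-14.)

n(N2H4) = 0.2304 x 0.02885 = 0.006647 mol; V(HCl) at equivalence = 0.006647/0.08558 = 0.07767 L.
At equivalence the base is fully converted to N2H5+; total volume = 0.1065 L, so [N2H5+] = 0.006647/0.1065 = 0.06240 M.
Ka(N2H5+) = Kw/Kb = 1.0e-14 / 1.3 x 10^-6 = 7.69e-9.
[H^+] = sqrt(Ka x [N2H5+]) = sqrt(7.69e-9 x 0.06240) = 2.19e-5 M.
pH = -log(2.19e-5) = 4.66.

4.66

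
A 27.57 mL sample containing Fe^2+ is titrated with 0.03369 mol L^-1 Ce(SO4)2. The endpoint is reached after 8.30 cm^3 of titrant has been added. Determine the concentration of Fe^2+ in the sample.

n(Ce(SO4)2) = 0.03369 x 0.008300 = 0.0002796 mol.
From the balanced equation, 1 mol Ce(SO4)2 reacts with 1 mol Fe^2+, so n(Fe^2+) = 0.0002796 x 1/1 = 0.0002796 mol.
[Fe^2+] = 0.0002796 / 0.02757 L = 0.0101 M.

0.0101 M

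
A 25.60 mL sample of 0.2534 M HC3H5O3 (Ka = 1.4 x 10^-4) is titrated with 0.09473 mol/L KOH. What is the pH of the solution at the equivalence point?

8.35

n(HC3H5O3) = 0.2534 x 0.02560 = 0.006487 mol; V(KOH) at equivalence = 0.006487/0.09473 = 0.06848 L.
At equivalence all the acid is converted to C3H5O3-; total volume = 0.02560 + 0.06848 = 0.09408 L, so [C3H5O3-] = 0.006487/0.09408 = 0.06895 M.
Kb = Kw/Ka = 1.0e-14 / 1.4 x 10^-4 = 7.14e-11.
[OH^-] = sqrt(Kb x [C3H5O3-]) = sqrt(7.14e-11 x 0.06895) = 2.22e-6 M.
pOH = 5.65, so pH = 14.00 - 5.65 = 8.35.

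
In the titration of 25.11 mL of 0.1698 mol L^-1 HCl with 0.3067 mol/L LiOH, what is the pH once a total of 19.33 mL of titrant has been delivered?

n(acid) = 0.1698 x 0.02511 = 0.004264 mol; n(LiOH) added = 0.3067 x 0.01933 = 0.005929 mol.
Base is in excess by 0.005929 - 0.004264 = 0.001665 mol in a total volume of 0.04444 L.
[OH^-] = 0.001665/0.04444 = 0.03746 M, so pOH = 1.43 and pH = 14.00 - 1.43 = 12.57.

12.57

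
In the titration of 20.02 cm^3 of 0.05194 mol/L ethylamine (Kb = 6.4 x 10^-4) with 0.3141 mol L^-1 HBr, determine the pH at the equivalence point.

6.08

n(C2H5NH2) = 0.05194 x 0.02002 = 0.001040 mol; V(HBr) at equivalence = 0.001040/0.3141 = 0.003311 L.
At equivalence the base is fully converted to C2H5NH3+; total volume = 0.02333 L, so [C2H5NH3+] = 0.001040/0.02333 = 0.04457 M.
Ka(C2H5NH3+) = Kw/Kb = 1.0e-14 / 6.4 x 10^-4 = 1.56e-11.
[H^+] = sqrt(Ka x [C2H5NH3+]) = sqrt(1.56e-11 x 0.04457) = 8.35e-7 M.
pH = -log(8.35e-7) = 6.08.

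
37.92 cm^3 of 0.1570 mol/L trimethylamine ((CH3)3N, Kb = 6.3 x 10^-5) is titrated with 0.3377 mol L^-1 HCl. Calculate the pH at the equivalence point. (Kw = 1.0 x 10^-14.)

5.38

n((CH3)3N) = 0.1570 x 0.03792 = 0.005953 mol; V(HCl) at equivalence = 0.005953/0.3377 = 0.01763 L.
At equivalence the base is fully converted to (CH3)3NH+; total volume = 0.05555 L, so [(CH3)3NH+] = 0.005953/0.05555 = 0.1072 M.
Ka((CH3)3NH+) = Kw/Kb = 1.0e-14 / 6.3 x 10^-5 = 1.59e-10.
[H^+] = sqrt(Ka x [(CH3)3NH+]) = sqrt(1.59e-10 x 0.1072) = 4.12e-6 M.
pH = -log(4.12e-6) = 5.38.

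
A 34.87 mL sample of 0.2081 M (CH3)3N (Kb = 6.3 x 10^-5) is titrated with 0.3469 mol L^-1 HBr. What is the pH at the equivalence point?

n((CH3)3N) = 0.2081 x 0.03487 = 0.007256 mol; V(HBr) at equivalence = 0.007256/0.3469 = 0.02092 L.
At equivalence the base is fully converted to (CH3)3NH+; total volume = 0.05579 L, so [(CH3)3NH+] = 0.007256/0.05579 = 0.1301 M.
Ka((CH3)3NH+) = Kw/Kb = 1.0e-14 / 6.3 x 10^-5 = 1.59e-10.
[H^+] = sqrt(Ka x [(CH3)3NH+]) = sqrt(1.59e-10 x 0.1301) = 4.54e-6 M.
pH = -log(4.54e-6) = 5.34.

5.34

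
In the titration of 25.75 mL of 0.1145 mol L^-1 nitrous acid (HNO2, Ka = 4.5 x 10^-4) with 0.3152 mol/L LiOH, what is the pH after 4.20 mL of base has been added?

3.26

Initial n(HNO2) = 0.1145 x 0.02575 = 0.002948 mol.
n(LiOH) added = 0.3152 x 0.004200 = 0.001324 mol, converting that many moles of HNO2 to NO2-.
Remaining n(HNO2) = 0.001625 mol; n(NO2-) = 0.001324 mol.
By Henderson-Hasselbalch, pH = pKa + log([A^-]/[HA]) = 3.35 + log(0.001324/0.001625) = 3.35 + (-0.09) = 3.26.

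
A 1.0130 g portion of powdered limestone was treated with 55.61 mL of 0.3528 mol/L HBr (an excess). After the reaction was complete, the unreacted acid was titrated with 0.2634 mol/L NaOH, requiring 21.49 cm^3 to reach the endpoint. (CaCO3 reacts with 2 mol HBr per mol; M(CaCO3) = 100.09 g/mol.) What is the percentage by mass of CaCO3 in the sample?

Total n(HBr) added = 0.3528 x 0.05561 = 0.01962 mol.
n(NaOH) used = 0.2634 x 0.02149 = 0.005660 mol, which equals the excess n(HBr).
So n(HBr) consumed by the sample = 0.01962 - 0.005660 = 0.01396 mol.
n(CaCO3) = 0.01396 / 2 = 0.006979 mol.
mass CaCO3 = 0.006979 x 100.09 = 0.6986 g, so %CaCO3 = 0.6986/1.0130 x 100 = 69.0%.

69.0%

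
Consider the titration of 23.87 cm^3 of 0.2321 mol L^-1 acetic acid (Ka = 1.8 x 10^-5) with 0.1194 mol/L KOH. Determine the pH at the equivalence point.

n(CH3COOH) = 0.2321 x 0.02387 = 0.005540 mol; V(KOH) at equivalence = 0.005540/0.1194 = 0.04640 L.
At equivalence all the acid is converted to CH3COO-; total volume = 0.02387 + 0.04640 = 0.07027 L, so [CH3COO-] = 0.005540/0.07027 = 0.07884 M.
Kb = Kw/Ka = 1.0e-14 / 1.8 x 10^-5 = 5.56e-10.
[OH^-] = sqrt(Kb x [CH3COO-]) = sqrt(5.56e-10 x 0.07884) = 6.62e-6 M.
pOH = 5.18, so pH = 14.00 - 5.18 = 8.82.

8.82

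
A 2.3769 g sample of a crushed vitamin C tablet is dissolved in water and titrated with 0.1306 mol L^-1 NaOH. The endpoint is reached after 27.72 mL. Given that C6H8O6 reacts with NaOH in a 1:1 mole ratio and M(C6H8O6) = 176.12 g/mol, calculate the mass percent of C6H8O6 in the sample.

n(NaOH) = 0.1306 x 0.02772 = 0.003620 mol.
n(C6H8O6) = 0.003620 / 1 = 0.003620 mol.
mass of C6H8O6 = 0.003620 x 176.12 = 0.6376 g.
% purity = 0.6376 / 2.3769 x 100 = 26.8%.

26.8%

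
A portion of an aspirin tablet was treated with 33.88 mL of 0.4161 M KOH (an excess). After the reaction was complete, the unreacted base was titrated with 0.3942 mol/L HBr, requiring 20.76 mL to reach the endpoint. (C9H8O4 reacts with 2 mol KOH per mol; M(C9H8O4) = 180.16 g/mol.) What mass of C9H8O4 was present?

Total n(KOH) added = 0.4161 x 0.03388 = 0.01410 mol.
n(HBr) used = 0.3942 x 0.02076 = 0.008184 mol, which equals the excess n(KOH).
So n(KOH) consumed by the sample = 0.01410 - 0.008184 = 0.005914 mol.
n(C9H8O4) = 0.005914 / 2 = 0.002957 mol.
mass = 0.002957 mol x 180.16 g/mol = 0.533 g.

0.533 g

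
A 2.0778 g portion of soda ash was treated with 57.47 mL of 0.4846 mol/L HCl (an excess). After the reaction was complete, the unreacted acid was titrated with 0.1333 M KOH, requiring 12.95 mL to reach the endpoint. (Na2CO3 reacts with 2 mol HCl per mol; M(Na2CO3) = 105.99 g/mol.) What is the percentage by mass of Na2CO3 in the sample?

66.6%

Total n(HCl) added = 0.4846 x 0.05747 = 0.02785 mol.
n(KOH) used = 0.1333 x 0.01295 = 0.001726 mol, which equals the excess n(HCl).
So n(HCl) consumed by the sample = 0.02785 - 0.001726 = 0.02612 mol.
n(Na2CO3) = 0.02612 / 2 = 0.01306 mol.
mass Na2CO3 = 0.01306 x 105.99 = 1.384 g, so %Na2CO3 = 1.384/2.0778 x 100 = 66.6%.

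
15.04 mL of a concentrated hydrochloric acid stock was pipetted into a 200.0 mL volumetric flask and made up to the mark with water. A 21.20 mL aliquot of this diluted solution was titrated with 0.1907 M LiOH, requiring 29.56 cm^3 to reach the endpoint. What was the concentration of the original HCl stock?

3.54 M

n(LiOH) = 0.1907 x 0.02956 = 0.005637 mol.
n(HCl) in the aliquot = 0.005637 mol.
[diluted HCl] = 0.005637 / 0.02120 = 0.2659 M.
Dilution factor = 200.0/15.04 = 13.30, so [stock] = 0.2659 x 13.30 = 3.54 M.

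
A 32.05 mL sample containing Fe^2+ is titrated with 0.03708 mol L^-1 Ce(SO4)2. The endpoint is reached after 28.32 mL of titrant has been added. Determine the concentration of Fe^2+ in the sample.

0.0328 M

n(Ce(SO4)2) = 0.03708 x 0.02832 = 0.001050 mol.
From the balanced equation, 1 mol Ce(SO4)2 reacts with 1 mol Fe^2+, so n(Fe^2+) = 0.001050 x 1/1 = 0.001050 mol.
[Fe^2+] = 0.001050 / 0.03205 L = 0.0328 M.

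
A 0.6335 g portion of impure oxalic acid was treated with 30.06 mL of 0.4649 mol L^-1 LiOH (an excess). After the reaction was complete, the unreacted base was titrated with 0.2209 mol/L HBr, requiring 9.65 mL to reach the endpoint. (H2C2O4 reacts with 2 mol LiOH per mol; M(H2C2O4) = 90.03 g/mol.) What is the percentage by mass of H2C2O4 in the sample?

Total n(LiOH) added = 0.4649 x 0.03006 = 0.01397 mol.
n(HBr) used = 0.2209 x 0.009650 = 0.002132 mol, which equals the excess n(LiOH).
So n(LiOH) consumed by the sample = 0.01397 - 0.002132 = 0.01184 mol.
n(H2C2O4) = 0.01184 / 2 = 0.005922 mol.
mass H2C2O4 = 0.005922 x 90.03 = 0.5331 g, so %H2C2O4 = 0.5331/0.6335 x 100 = 84.2%.

84.2%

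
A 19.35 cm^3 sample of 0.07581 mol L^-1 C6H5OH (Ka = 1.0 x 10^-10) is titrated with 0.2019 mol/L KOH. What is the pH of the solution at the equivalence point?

n(C6H5OH) = 0.07581 x 0.01935 = 0.001467 mol; V(KOH) at equivalence = 0.001467/0.2019 = 0.007266 L.
At equivalence all the acid is converted to C6H5O-; total volume = 0.01935 + 0.007266 = 0.02662 L, so [C6H5O-] = 0.001467/0.02662 = 0.05512 M.
Kb = Kw/Ka = 1.0e-14 / 1.0 x 10^-10 = 0.000100.
[OH^-] = sqrt(Kb x [C6H5O-]) = sqrt(0.000100 x 0.05512) = 0.00235 M.
pOH = 2.63, so pH = 14.00 - 2.63 = 11.37.

11.37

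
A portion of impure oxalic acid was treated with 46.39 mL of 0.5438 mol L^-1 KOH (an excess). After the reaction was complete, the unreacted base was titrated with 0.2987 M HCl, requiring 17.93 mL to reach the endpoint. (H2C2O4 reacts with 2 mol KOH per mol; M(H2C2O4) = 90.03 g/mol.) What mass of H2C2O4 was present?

0.895 g

Total n(KOH) added = 0.5438 x 0.04639 = 0.02523 mol.
n(HCl) used = 0.2987 x 0.01793 = 0.005356 mol, which equals the excess n(KOH).
So n(KOH) consumed by the sample = 0.02523 - 0.005356 = 0.01987 mol.
n(H2C2O4) = 0.01987 / 2 = 0.009936 mol.
mass = 0.009936 mol x 90.03 g/mol = 0.895 g.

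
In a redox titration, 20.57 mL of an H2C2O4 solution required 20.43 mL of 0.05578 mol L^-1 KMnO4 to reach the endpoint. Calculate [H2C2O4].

0.139 M

n(KMnO4) = 0.05578 x 0.02043 = 0.001140 mol.
From the balanced equation, 2 mol KMnO4 reacts with 5 mol H2C2O4, so n(H2C2O4) = 0.001140 x 5/2 = 0.002849 mol.
[H2C2O4] = 0.002849 / 0.02057 L = 0.139 M.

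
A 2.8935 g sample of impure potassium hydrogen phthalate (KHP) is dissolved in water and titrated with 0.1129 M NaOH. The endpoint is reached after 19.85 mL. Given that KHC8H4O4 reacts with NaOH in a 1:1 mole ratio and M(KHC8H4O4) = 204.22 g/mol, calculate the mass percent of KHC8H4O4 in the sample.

15.8%

n(NaOH) = 0.1129 x 0.01985 = 0.002241 mol.
n(KHC8H4O4) = 0.002241 / 1 = 0.002241 mol.
mass of KHC8H4O4 = 0.002241 x 204.22 = 0.4577 g.
% purity = 0.4577 / 2.8935 x 100 = 15.8%.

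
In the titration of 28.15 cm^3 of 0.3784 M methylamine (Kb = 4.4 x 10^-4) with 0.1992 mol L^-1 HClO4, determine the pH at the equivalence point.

5.76

n(CH3NH2) = 0.3784 x 0.02815 = 0.01065 mol; V(HClO4) at equivalence = 0.01065/0.1992 = 0.05347 L.
At equivalence the base is fully converted to CH3NH3+; total volume = 0.08162 L, so [CH3NH3+] = 0.01065/0.08162 = 0.1305 M.
Ka(CH3NH3+) = Kw/Kb = 1.0e-14 / 4.4 x 10^-4 = 2.27e-11.
[H^+] = sqrt(Ka x [CH3NH3+]) = sqrt(2.27e-11 x 0.1305) = 1.72e-6 M.
pH = -log(1.72e-6) = 5.76.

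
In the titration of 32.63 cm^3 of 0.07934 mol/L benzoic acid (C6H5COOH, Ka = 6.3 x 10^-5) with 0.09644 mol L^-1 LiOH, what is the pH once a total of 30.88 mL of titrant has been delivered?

n(acid) = 0.07934 x 0.03263 = 0.002589 mol; n(LiOH) added = 0.09644 x 0.03088 = 0.002978 mol.
Base is in excess by 0.002978 - 0.002589 = 0.0003892 mol in a total volume of 0.06351 L.
[OH^-] = 0.0003892/0.06351 = 0.006128 M, so pOH = 2.21 and pH = 14.00 - 2.21 = 11.79.

11.79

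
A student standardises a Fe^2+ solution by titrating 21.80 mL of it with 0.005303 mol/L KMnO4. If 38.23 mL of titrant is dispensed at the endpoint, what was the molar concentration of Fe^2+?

0.0465 M

n(KMnO4) = 0.005303 x 0.03823 = 0.0002027 mol.
From the balanced equation, 1 mol KMnO4 reacts with 5 mol Fe^2+, so n(Fe^2+) = 0.0002027 x 5/1 = 0.001014 mol.
[Fe^2+] = 0.001014 / 0.02180 L = 0.0465 M.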